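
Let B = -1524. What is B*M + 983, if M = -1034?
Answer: 1576799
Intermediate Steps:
B*M + 983 = -1524*(-1034) + 983 = 1575816 + 983 = 1576799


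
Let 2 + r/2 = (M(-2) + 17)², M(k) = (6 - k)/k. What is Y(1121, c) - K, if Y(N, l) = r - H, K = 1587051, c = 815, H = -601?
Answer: -1586116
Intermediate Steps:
M(k) = (6 - k)/k
r = 334 (r = -4 + 2*((6 - 1*(-2))/(-2) + 17)² = -4 + 2*(-(6 + 2)/2 + 17)² = -4 + 2*(-½*8 + 17)² = -4 + 2*(-4 + 17)² = -4 + 2*13² = -4 + 2*169 = -4 + 338 = 334)
Y(N, l) = 935 (Y(N, l) = 334 - 1*(-601) = 334 + 601 = 935)
Y(1121, c) - K = 935 - 1*1587051 = 935 - 1587051 = -1586116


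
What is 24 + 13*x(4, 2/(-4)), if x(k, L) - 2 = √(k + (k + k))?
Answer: 50 + 26*√3 ≈ 95.033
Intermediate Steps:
x(k, L) = 2 + √3*√k (x(k, L) = 2 + √(k + (k + k)) = 2 + √(k + 2*k) = 2 + √(3*k) = 2 + √3*√k)
24 + 13*x(4, 2/(-4)) = 24 + 13*(2 + √3*√4) = 24 + 13*(2 + √3*2) = 24 + 13*(2 + 2*√3) = 24 + (26 + 26*√3) = 50 + 26*√3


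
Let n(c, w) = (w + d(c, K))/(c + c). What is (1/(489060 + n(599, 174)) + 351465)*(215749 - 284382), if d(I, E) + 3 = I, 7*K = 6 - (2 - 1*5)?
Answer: -7066503890648463292/292947325 ≈ -2.4122e+10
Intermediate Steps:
K = 9/7 (K = (6 - (2 - 1*5))/7 = (6 - (2 - 5))/7 = (6 - 1*(-3))/7 = (6 + 3)/7 = (⅐)*9 = 9/7 ≈ 1.2857)
d(I, E) = -3 + I
n(c, w) = (-3 + c + w)/(2*c) (n(c, w) = (w + (-3 + c))/(c + c) = (-3 + c + w)/((2*c)) = (-3 + c + w)*(1/(2*c)) = (-3 + c + w)/(2*c))
(1/(489060 + n(599, 174)) + 351465)*(215749 - 284382) = (1/(489060 + (½)*(-3 + 599 + 174)/599) + 351465)*(215749 - 284382) = (1/(489060 + (½)*(1/599)*770) + 351465)*(-68633) = (1/(489060 + 385/599) + 351465)*(-68633) = (1/(292947325/599) + 351465)*(-68633) = (599/292947325 + 351465)*(-68633) = (102960731581724/292947325)*(-68633) = -7066503890648463292/292947325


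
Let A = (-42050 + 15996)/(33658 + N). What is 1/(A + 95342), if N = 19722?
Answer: 26690/2544664953 ≈ 1.0489e-5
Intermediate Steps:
A = -13027/26690 (A = (-42050 + 15996)/(33658 + 19722) = -26054/53380 = -26054*1/53380 = -13027/26690 ≈ -0.48809)
1/(A + 95342) = 1/(-13027/26690 + 95342) = 1/(2544664953/26690) = 26690/2544664953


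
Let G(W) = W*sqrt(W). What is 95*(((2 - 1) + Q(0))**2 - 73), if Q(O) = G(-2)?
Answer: -7600 - 380*I*sqrt(2) ≈ -7600.0 - 537.4*I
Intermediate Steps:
G(W) = W**(3/2)
Q(O) = -2*I*sqrt(2) (Q(O) = (-2)**(3/2) = -2*I*sqrt(2))
95*(((2 - 1) + Q(0))**2 - 73) = 95*(((2 - 1) - 2*I*sqrt(2))**2 - 73) = 95*((1 - 2*I*sqrt(2))**2 - 73) = 95*(-73 + (1 - 2*I*sqrt(2))**2) = -6935 + 95*(1 - 2*I*sqrt(2))**2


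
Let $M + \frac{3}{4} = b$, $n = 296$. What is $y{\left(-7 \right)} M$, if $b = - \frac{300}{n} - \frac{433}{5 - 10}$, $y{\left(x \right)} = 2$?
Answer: $\frac{62779}{370} \approx 169.67$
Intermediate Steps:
$b = \frac{31667}{370}$ ($b = - \frac{300}{296} - \frac{433}{5 - 10} = \left(-300\right) \frac{1}{296} - \frac{433}{5 - 10} = - \frac{75}{74} - \frac{433}{-5} = - \frac{75}{74} - - \frac{433}{5} = - \frac{75}{74} + \frac{433}{5} = \frac{31667}{370} \approx 85.586$)
$M = \frac{62779}{740}$ ($M = - \frac{3}{4} + \frac{31667}{370} = \frac{62779}{740} \approx 84.836$)
$y{\left(-7 \right)} M = 2 \cdot \frac{62779}{740} = \frac{62779}{370}$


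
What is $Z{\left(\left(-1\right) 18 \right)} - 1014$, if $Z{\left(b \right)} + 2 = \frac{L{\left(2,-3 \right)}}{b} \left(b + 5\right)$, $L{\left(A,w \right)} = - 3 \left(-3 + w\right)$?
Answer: $-1003$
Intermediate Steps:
$L{\left(A,w \right)} = 9 - 3 w$
$Z{\left(b \right)} = -2 + \frac{18 \left(5 + b\right)}{b}$ ($Z{\left(b \right)} = -2 + \frac{9 - -9}{b} \left(b + 5\right) = -2 + \frac{9 + 9}{b} \left(5 + b\right) = -2 + \frac{18}{b} \left(5 + b\right) = -2 + \frac{18 \left(5 + b\right)}{b}$)
$Z{\left(\left(-1\right) 18 \right)} - 1014 = \left(16 + \frac{90}{\left(-1\right) 18}\right) - 1014 = \left(16 + \frac{90}{-18}\right) - 1014 = \left(16 + 90 \left(- \frac{1}{18}\right)\right) - 1014 = \left(16 - 5\right) - 1014 = 11 - 1014 = -1003$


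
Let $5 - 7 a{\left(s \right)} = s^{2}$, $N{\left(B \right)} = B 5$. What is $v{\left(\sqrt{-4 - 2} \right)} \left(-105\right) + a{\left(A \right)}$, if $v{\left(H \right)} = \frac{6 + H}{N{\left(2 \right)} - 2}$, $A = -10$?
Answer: $- \frac{2585}{28} - \frac{105 i \sqrt{6}}{8} \approx -92.321 - 32.15 i$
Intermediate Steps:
$N{\left(B \right)} = 5 B$
$a{\left(s \right)} = \frac{5}{7} - \frac{s^{2}}{7}$
$v{\left(H \right)} = \frac{3}{4} + \frac{H}{8}$ ($v{\left(H \right)} = \frac{6 + H}{5 \cdot 2 - 2} = \frac{6 + H}{10 - 2} = \frac{6 + H}{8} = \left(6 + H\right) \frac{1}{8} = \frac{3}{4} + \frac{H}{8}$)
$v{\left(\sqrt{-4 - 2} \right)} \left(-105\right) + a{\left(A \right)} = \left(\frac{3}{4} + \frac{\sqrt{-4 - 2}}{8}\right) \left(-105\right) + \left(\frac{5}{7} - \frac{\left(-10\right)^{2}}{7}\right) = \left(\frac{3}{4} + \frac{\sqrt{-6}}{8}\right) \left(-105\right) + \left(\frac{5}{7} - \frac{100}{7}\right) = \left(\frac{3}{4} + \frac{i \sqrt{6}}{8}\right) \left(-105\right) + \left(\frac{5}{7} - \frac{100}{7}\right) = \left(\frac{3}{4} + \frac{i \sqrt{6}}{8}\right) \left(-105\right) - \frac{95}{7} = \left(- \frac{315}{4} - \frac{105 i \sqrt{6}}{8}\right) - \frac{95}{7} = - \frac{2585}{28} - \frac{105 i \sqrt{6}}{8}$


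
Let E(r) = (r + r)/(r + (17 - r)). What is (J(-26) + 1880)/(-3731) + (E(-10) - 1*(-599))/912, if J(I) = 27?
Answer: 8352025/57845424 ≈ 0.14439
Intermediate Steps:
E(r) = 2*r/17 (E(r) = (2*r)/17 = (2*r)*(1/17) = 2*r/17)
(J(-26) + 1880)/(-3731) + (E(-10) - 1*(-599))/912 = (27 + 1880)/(-3731) + ((2/17)*(-10) - 1*(-599))/912 = 1907*(-1/3731) + (-20/17 + 599)*(1/912) = -1907/3731 + (10163/17)*(1/912) = -1907/3731 + 10163/15504 = 8352025/57845424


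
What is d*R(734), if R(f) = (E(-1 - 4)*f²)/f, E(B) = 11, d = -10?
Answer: -80740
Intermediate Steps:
R(f) = 11*f (R(f) = (11*f²)/f = 11*f)
d*R(734) = -110*734 = -10*8074 = -80740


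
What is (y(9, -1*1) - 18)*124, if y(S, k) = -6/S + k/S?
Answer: -20956/9 ≈ -2328.4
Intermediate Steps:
(y(9, -1*1) - 18)*124 = ((-6 - 1*1)/9 - 18)*124 = ((-6 - 1)/9 - 18)*124 = ((⅑)*(-7) - 18)*124 = (-7/9 - 18)*124 = -169/9*124 = -20956/9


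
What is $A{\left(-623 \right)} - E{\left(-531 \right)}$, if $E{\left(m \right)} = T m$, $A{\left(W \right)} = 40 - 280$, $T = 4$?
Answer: $1884$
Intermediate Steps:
$A{\left(W \right)} = -240$
$E{\left(m \right)} = 4 m$
$A{\left(-623 \right)} - E{\left(-531 \right)} = -240 - 4 \left(-531\right) = -240 - -2124 = -240 + 2124 = 1884$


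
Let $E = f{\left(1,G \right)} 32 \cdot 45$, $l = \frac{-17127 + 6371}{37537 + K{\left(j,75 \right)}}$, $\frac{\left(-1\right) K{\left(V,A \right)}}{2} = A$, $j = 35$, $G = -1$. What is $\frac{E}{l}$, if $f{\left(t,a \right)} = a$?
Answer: $\frac{13459320}{2689} \approx 5005.3$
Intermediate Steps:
$K{\left(V,A \right)} = - 2 A$
$l = - \frac{10756}{37387}$ ($l = \frac{-17127 + 6371}{37537 - 150} = - \frac{10756}{37537 - 150} = - \frac{10756}{37387} \approx -0.28769$)
$E = -1440$ ($E = \left(-1\right) 32 \cdot 45 = \left(-32\right) 45 = -1440$)
$\frac{E}{l} = - \frac{1440}{- \frac{10756}{37387}} = \left(-1440\right) \left(- \frac{37387}{10756}\right) = \frac{13459320}{2689}$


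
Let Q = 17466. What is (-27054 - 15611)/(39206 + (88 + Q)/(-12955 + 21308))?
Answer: -356380745/327505272 ≈ -1.0882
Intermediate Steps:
(-27054 - 15611)/(39206 + (88 + Q)/(-12955 + 21308)) = (-27054 - 15611)/(39206 + (88 + 17466)/(-12955 + 21308)) = -42665/(39206 + 17554/8353) = -42665/327505272/8353 = -42665*8353/327505272 = -356380745/327505272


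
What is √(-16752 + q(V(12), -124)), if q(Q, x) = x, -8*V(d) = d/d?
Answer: 2*I*√4219 ≈ 129.91*I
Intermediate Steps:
V(d) = -⅛ (V(d) = -d/(8*d) = -⅛*1 = -⅛)
√(-16752 + q(V(12), -124)) = √(-16752 - 124) = √(-16876) = 2*I*√4219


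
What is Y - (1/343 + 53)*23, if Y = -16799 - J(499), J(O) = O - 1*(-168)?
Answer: -6408978/343 ≈ -18685.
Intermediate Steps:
J(O) = 168 + O (J(O) = O + 168 = 168 + O)
Y = -17466 (Y = -16799 - (168 + 499) = -16799 - 1*667 = -16799 - 667 = -17466)
Y - (1/343 + 53)*23 = -17466 - (1/343 + 53)*23 = -17466 - 18180*23/343 = -17466 - 1*418140/343 = -17466 - 418140/343 = -6408978/343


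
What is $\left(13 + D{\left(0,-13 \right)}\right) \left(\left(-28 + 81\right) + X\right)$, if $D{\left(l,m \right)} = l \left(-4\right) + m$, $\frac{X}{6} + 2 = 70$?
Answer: $0$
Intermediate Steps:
$X = 408$ ($X = -12 + 6 \cdot 70 = -12 + 420 = 408$)
$D{\left(l,m \right)} = m - 4 l$ ($D{\left(l,m \right)} = - 4 l + m = m - 4 l$)
$\left(13 + D{\left(0,-13 \right)}\right) \left(\left(-28 + 81\right) + X\right) = \left(13 - 13\right) \left(\left(-28 + 81\right) + 408\right) = \left(13 + \left(-13 + 0\right)\right) \left(53 + 408\right) = \left(13 - 13\right) 461 = 0 \cdot 461 = 0$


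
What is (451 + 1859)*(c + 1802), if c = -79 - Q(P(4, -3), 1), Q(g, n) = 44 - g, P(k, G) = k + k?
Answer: 3896970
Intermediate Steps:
P(k, G) = 2*k
c = -115 (c = -79 - (44 - 2*4) = -79 - (44 - 1*8) = -79 - (44 - 8) = -79 - 1*36 = -79 - 36 = -115)
(451 + 1859)*(c + 1802) = (451 + 1859)*(-115 + 1802) = 2310*1687 = 3896970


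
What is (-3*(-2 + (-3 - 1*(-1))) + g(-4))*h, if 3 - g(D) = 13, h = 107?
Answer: 214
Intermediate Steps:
g(D) = -10 (g(D) = 3 - 1*13 = 3 - 13 = -10)
(-3*(-2 + (-3 - 1*(-1))) + g(-4))*h = (-3*(-2 + (-3 - 1*(-1))) - 10)*107 = (-3*(-2 + (-3 + 1)) - 10)*107 = (-3*(-2 - 2) - 10)*107 = (-3*(-4) - 10)*107 = (12 - 10)*107 = 2*107 = 214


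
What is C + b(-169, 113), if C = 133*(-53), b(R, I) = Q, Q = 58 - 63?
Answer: -7054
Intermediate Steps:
Q = -5
b(R, I) = -5
C = -7049
C + b(-169, 113) = -7049 - 5 = -7054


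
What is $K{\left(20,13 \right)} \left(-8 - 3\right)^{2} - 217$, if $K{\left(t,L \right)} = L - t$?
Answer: $-1064$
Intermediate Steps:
$K{\left(20,13 \right)} \left(-8 - 3\right)^{2} - 217 = \left(13 - 20\right) \left(-8 - 3\right)^{2} - 217 = \left(13 - 20\right) \left(-11\right)^{2} - 217 = \left(-7\right) 121 - 217 = -847 - 217 = -1064$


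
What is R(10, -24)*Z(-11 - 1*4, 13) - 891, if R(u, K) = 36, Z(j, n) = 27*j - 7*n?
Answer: -18747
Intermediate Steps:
Z(j, n) = -7*n + 27*j
R(10, -24)*Z(-11 - 1*4, 13) - 891 = 36*(-7*13 + 27*(-11 - 1*4)) - 891 = 36*(-91 + 27*(-11 - 4)) - 891 = 36*(-91 + 27*(-15)) - 891 = 36*(-91 - 405) - 891 = 36*(-496) - 891 = -17856 - 891 = -18747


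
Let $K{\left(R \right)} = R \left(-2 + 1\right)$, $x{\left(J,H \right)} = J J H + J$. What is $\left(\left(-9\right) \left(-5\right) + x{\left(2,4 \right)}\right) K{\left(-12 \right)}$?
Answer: $756$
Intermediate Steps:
$x{\left(J,H \right)} = J + H J^{2}$ ($x{\left(J,H \right)} = J^{2} H + J = H J^{2} + J = J + H J^{2}$)
$K{\left(R \right)} = - R$ ($K{\left(R \right)} = R \left(-1\right) = - R$)
$\left(\left(-9\right) \left(-5\right) + x{\left(2,4 \right)}\right) K{\left(-12 \right)} = \left(\left(-9\right) \left(-5\right) + 2 \left(1 + 4 \cdot 2\right)\right) \left(\left(-1\right) \left(-12\right)\right) = \left(45 + 2 \left(1 + 8\right)\right) 12 = \left(45 + 2 \cdot 9\right) 12 = \left(45 + 18\right) 12 = 63 \cdot 12 = 756$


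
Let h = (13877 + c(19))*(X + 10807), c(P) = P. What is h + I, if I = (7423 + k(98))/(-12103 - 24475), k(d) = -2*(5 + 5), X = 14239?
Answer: 12730578435445/36578 ≈ 3.4804e+8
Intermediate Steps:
k(d) = -20 (k(d) = -2*10 = -20)
h = 348039216 (h = (13877 + 19)*(14239 + 10807) = 13896*25046 = 348039216)
I = -7403/36578 (I = (7423 - 20)/(-12103 - 24475) = 7403/(-36578) = 7403*(-1/36578) = -7403/36578 ≈ -0.20239)
h + I = 348039216 - 7403/36578 = 12730578435445/36578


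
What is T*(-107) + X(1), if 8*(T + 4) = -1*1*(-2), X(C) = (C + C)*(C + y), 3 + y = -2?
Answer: 1573/4 ≈ 393.25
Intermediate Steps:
y = -5 (y = -3 - 2 = -5)
X(C) = 2*C*(-5 + C) (X(C) = (C + C)*(C - 5) = (2*C)*(-5 + C) = 2*C*(-5 + C))
T = -15/4 (T = -4 + (-1*1*(-2))/8 = -4 + (-1*(-2))/8 = -4 + (⅛)*2 = -4 + ¼ = -15/4 ≈ -3.7500)
T*(-107) + X(1) = -15/4*(-107) + 2*1*(-5 + 1) = 1605/4 + 2*1*(-4) = 1605/4 - 8 = 1573/4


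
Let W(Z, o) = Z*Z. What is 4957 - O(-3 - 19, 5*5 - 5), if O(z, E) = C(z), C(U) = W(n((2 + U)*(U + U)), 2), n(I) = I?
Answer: -769443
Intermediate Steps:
W(Z, o) = Z²
C(U) = 4*U²*(2 + U)² (C(U) = ((2 + U)*(U + U))² = ((2 + U)*(2*U))² = (2*U*(2 + U))² = 4*U²*(2 + U)²)
O(z, E) = 4*z²*(2 + z)²
4957 - O(-3 - 19, 5*5 - 5) = 4957 - 4*(-3 - 19)²*(2 + (-3 - 19))² = 4957 - 4*(-22)²*(2 - 22)² = 4957 - 4*484*(-20)² = 4957 - 4*484*400 = 4957 - 1*774400 = 4957 - 774400 = -769443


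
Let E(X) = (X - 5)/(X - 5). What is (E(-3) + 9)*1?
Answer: 10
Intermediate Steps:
E(X) = 1 (E(X) = (-5 + X)/(-5 + X) = 1)
(E(-3) + 9)*1 = (1 + 9)*1 = 10*1 = 10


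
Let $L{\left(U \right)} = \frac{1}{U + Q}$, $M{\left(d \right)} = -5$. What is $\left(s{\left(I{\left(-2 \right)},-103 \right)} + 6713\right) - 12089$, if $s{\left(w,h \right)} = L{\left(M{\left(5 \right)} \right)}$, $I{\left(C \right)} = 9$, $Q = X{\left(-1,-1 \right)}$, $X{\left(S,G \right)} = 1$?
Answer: $- \frac{21505}{4} \approx -5376.3$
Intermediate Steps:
$Q = 1$
$L{\left(U \right)} = \frac{1}{1 + U}$ ($L{\left(U \right)} = \frac{1}{U + 1} = \frac{1}{1 + U}$)
$s{\left(w,h \right)} = - \frac{1}{4}$ ($s{\left(w,h \right)} = \frac{1}{1 - 5} = \frac{1}{-4} = - \frac{1}{4}$)
$\left(s{\left(I{\left(-2 \right)},-103 \right)} + 6713\right) - 12089 = \left(- \frac{1}{4} + 6713\right) - 12089 = \frac{26851}{4} - 12089 = - \frac{21505}{4}$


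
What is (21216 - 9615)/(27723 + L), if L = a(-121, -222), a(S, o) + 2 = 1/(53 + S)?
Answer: 788868/1885027 ≈ 0.41849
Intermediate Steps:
a(S, o) = -2 + 1/(53 + S)
L = -137/68 (L = (-105 - 2*(-121))/(53 - 121) = (-105 + 242)/(-68) = -1/68*137 = -137/68 ≈ -2.0147)
(21216 - 9615)/(27723 + L) = (21216 - 9615)/(27723 - 137/68) = 11601/(1885027/68) = 11601*(68/1885027) = 788868/1885027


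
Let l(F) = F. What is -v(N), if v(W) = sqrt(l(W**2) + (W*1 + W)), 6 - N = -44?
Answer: -10*sqrt(26) ≈ -50.990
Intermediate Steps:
N = 50 (N = 6 - 1*(-44) = 6 + 44 = 50)
v(W) = sqrt(W**2 + 2*W) (v(W) = sqrt(W**2 + (W*1 + W)) = sqrt(W**2 + (W + W)) = sqrt(W**2 + 2*W))
-v(N) = -sqrt(50*(2 + 50)) = -sqrt(50*52) = -sqrt(2600) = -10*sqrt(26)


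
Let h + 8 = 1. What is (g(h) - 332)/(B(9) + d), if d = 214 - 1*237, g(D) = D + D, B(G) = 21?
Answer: 173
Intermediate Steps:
h = -7 (h = -8 + 1 = -7)
g(D) = 2*D
d = -23 (d = 214 - 237 = -23)
(g(h) - 332)/(B(9) + d) = (2*(-7) - 332)/(21 - 23) = (-14 - 332)/(-2) = -346*(-½) = 173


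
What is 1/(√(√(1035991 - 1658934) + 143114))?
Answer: (143114 + I*√622943)^(-½) ≈ 0.0026433 - 7.289e-6*I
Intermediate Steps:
1/(√(√(1035991 - 1658934) + 143114)) = 1/(√(√(-622943) + 143114)) = 1/(√(I*√622943 + 143114)) = 1/(√(143114 + I*√622943)) = (143114 + I*√622943)^(-½)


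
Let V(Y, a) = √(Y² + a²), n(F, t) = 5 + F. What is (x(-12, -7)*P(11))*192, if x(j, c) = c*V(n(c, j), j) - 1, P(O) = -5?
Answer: 960 + 13440*√37 ≈ 82712.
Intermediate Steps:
x(j, c) = -1 + c*√(j² + (5 + c)²) (x(j, c) = c*√((5 + c)² + j²) - 1 = c*√(j² + (5 + c)²) - 1 = -1 + c*√(j² + (5 + c)²))
(x(-12, -7)*P(11))*192 = ((-1 - 7*√((-12)² + (5 - 7)²))*(-5))*192 = ((-1 - 7*√(144 + (-2)²))*(-5))*192 = ((-1 - 7*√(144 + 4))*(-5))*192 = ((-1 - 14*√37)*(-5))*192 = (5 + 70*√37)*192 = 960 + 13440*√37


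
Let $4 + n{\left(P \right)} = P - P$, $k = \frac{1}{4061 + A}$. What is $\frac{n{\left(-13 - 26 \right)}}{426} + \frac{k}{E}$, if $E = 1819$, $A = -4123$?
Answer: $- \frac{225769}{24021714} \approx -0.0093985$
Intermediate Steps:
$k = - \frac{1}{62}$ ($k = \frac{1}{4061 - 4123} = \frac{1}{-62} = - \frac{1}{62} \approx -0.016129$)
$n{\left(P \right)} = -4$ ($n{\left(P \right)} = -4 + \left(P - P\right) = -4 + 0 = -4$)
$\frac{n{\left(-13 - 26 \right)}}{426} + \frac{k}{E} = - \frac{4}{426} - \frac{1}{62 \cdot 1819} = \left(-4\right) \frac{1}{426} - \frac{1}{112778} = - \frac{2}{213} - \frac{1}{112778} = - \frac{225769}{24021714}$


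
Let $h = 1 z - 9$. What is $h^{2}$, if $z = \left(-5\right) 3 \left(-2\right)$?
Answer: $441$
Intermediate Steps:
$z = 30$ ($z = \left(-15\right) \left(-2\right) = 30$)
$h = 21$ ($h = 1 \cdot 30 - 9 = 30 - 9 = 21$)
$h^{2} = 21^{2} = 441$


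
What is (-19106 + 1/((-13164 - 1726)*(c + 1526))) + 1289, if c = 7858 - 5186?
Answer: -1113708955741/62508220 ≈ -17817.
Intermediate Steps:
c = 2672
(-19106 + 1/((-13164 - 1726)*(c + 1526))) + 1289 = (-19106 + 1/((-13164 - 1726)*(2672 + 1526))) + 1289 = (-19106 + 1/(-14890*4198)) + 1289 = (-19106 + 1/(-62508220)) + 1289 = (-19106 - 1/62508220) + 1289 = -1194282051321/62508220 + 1289 = -1113708955741/62508220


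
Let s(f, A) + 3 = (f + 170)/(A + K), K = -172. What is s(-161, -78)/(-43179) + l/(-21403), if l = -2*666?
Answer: 4798283959/77013344750 ≈ 0.062305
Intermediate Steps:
s(f, A) = -3 + (170 + f)/(-172 + A) (s(f, A) = -3 + (f + 170)/(A - 172) = -3 + (170 + f)/(-172 + A))
l = -1332
s(-161, -78)/(-43179) + l/(-21403) = ((686 - 161 - 3*(-78))/(-172 - 78))/(-43179) - 1332/(-21403) = ((686 - 161 + 234)/(-250))*(-1/43179) - 1332*(-1/21403) = -1/250*759*(-1/43179) + 1332/21403 = -759/250*(-1/43179) + 1332/21403 = 253/3598250 + 1332/21403 = 4798283959/77013344750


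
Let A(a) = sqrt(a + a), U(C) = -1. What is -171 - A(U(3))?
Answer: -171 - I*sqrt(2) ≈ -171.0 - 1.4142*I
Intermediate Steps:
A(a) = sqrt(2)*sqrt(a) (A(a) = sqrt(2*a) = sqrt(2)*sqrt(a))
-171 - A(U(3)) = -171 - sqrt(2)*sqrt(-1) = -171 - sqrt(2)*I = -171 - I*sqrt(2)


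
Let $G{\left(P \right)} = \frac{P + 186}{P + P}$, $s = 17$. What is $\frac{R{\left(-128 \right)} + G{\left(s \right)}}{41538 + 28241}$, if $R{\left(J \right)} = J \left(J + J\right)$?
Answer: $\frac{1114315}{2372486} \approx 0.46968$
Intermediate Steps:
$G{\left(P \right)} = \frac{186 + P}{2 P}$
$R{\left(J \right)} = 2 J^{2}$ ($R{\left(J \right)} = J 2 J = 2 J^{2}$)
$\frac{R{\left(-128 \right)} + G{\left(s \right)}}{41538 + 28241} = \frac{2 \left(-128\right)^{2} + \frac{186 + 17}{2 \cdot 17}}{41538 + 28241} = \frac{2 \cdot 16384 + \frac{1}{2} \cdot \frac{1}{17} \cdot 203}{69779} = \left(32768 + \frac{203}{34}\right) \frac{1}{69779} = \frac{1114315}{34} \cdot \frac{1}{69779} = \frac{1114315}{2372486}$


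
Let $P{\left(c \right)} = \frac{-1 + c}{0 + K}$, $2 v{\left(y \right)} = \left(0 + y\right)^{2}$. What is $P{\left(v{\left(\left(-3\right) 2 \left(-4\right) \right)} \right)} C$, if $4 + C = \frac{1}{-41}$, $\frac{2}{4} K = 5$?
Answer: $- \frac{231}{2} \approx -115.5$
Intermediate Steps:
$K = 10$ ($K = 2 \cdot 5 = 10$)
$v{\left(y \right)} = \frac{y^{2}}{2}$ ($v{\left(y \right)} = \frac{\left(0 + y\right)^{2}}{2} = \frac{y^{2}}{2}$)
$P{\left(c \right)} = - \frac{1}{10} + \frac{c}{10}$ ($P{\left(c \right)} = \frac{-1 + c}{0 + 10} = \frac{-1 + c}{10} = \left(-1 + c\right) \frac{1}{10} = - \frac{1}{10} + \frac{c}{10}$)
$C = - \frac{165}{41}$ ($C = -4 + \frac{1}{-41} = -4 - \frac{1}{41} = - \frac{165}{41} \approx -4.0244$)
$P{\left(v{\left(\left(-3\right) 2 \left(-4\right) \right)} \right)} C = \left(- \frac{1}{10} + \frac{\frac{1}{2} \left(\left(-3\right) 2 \left(-4\right)\right)^{2}}{10}\right) \left(- \frac{165}{41}\right) = \left(- \frac{1}{10} + \frac{\frac{1}{2} \left(\left(-6\right) \left(-4\right)\right)^{2}}{10}\right) \left(- \frac{165}{41}\right) = \left(- \frac{1}{10} + \frac{\frac{1}{2} \cdot 24^{2}}{10}\right) \left(- \frac{165}{41}\right) = \left(- \frac{1}{10} + \frac{\frac{1}{2} \cdot 576}{10}\right) \left(- \frac{165}{41}\right) = \left(- \frac{1}{10} + \frac{1}{10} \cdot 288\right) \left(- \frac{165}{41}\right) = \left(- \frac{1}{10} + \frac{144}{5}\right) \left(- \frac{165}{41}\right) = \frac{287}{10} \left(- \frac{165}{41}\right) = - \frac{231}{2}$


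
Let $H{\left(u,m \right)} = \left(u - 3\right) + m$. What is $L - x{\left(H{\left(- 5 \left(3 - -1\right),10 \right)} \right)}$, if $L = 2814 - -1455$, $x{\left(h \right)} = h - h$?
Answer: $4269$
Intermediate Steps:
$H{\left(u,m \right)} = -3 + m + u$ ($H{\left(u,m \right)} = \left(-3 + u\right) + m = -3 + m + u$)
$x{\left(h \right)} = 0$
$L = 4269$ ($L = 2814 + 1455 = 4269$)
$L - x{\left(H{\left(- 5 \left(3 - -1\right),10 \right)} \right)} = 4269 - 0 = 4269 + 0 = 4269$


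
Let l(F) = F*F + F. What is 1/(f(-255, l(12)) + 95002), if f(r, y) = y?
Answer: 1/95158 ≈ 1.0509e-5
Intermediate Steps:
l(F) = F + F**2 (l(F) = F**2 + F = F + F**2)
1/(f(-255, l(12)) + 95002) = 1/(12*(1 + 12) + 95002) = 1/(12*13 + 95002) = 1/(156 + 95002) = 1/95158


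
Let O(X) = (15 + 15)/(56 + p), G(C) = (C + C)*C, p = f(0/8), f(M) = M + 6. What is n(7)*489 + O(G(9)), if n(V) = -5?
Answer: -75780/31 ≈ -2444.5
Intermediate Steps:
f(M) = 6 + M
p = 6 (p = 6 + 0/8 = 6 + 0*(⅛) = 6 + 0 = 6)
G(C) = 2*C² (G(C) = (2*C)*C = 2*C²)
O(X) = 15/31 (O(X) = (15 + 15)/(56 + 6) = 30/62 = 30*(1/62) = 15/31)
n(7)*489 + O(G(9)) = -5*489 + 15/31 = -2445 + 15/31 = -75780/31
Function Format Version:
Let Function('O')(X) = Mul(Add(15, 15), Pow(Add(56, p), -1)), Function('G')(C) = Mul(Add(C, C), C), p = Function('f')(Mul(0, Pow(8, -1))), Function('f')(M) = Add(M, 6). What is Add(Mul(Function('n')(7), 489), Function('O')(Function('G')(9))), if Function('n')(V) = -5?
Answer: Rational(-75780, 31) ≈ -2444.5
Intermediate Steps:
Function('f')(M) = Add(6, M)
p = 6 (p = Add(6, Mul(0, Pow(8, -1))) = Add(6, Mul(0, Rational(1, 8))) = Add(6, 0) = 6)
Function('G')(C) = Mul(2, Pow(C, 2)) (Function('G')(C) = Mul(Mul(2, C), C) = Mul(2, Pow(C, 2)))
Function('O')(X) = Rational(15, 31) (Function('O')(X) = Mul(Add(15, 15), Pow(Add(56, 6), -1)) = Mul(30, Pow(62, -1)) = Mul(30, Rational(1, 62)) = Rational(15, 31))
Add(Mul(Function('n')(7), 489), Function('O')(Function('G')(9))) = Add(Mul(-5, 489), Rational(15, 31)) = Add(-2445, Rational(15, 31)) = Rational(-75780, 31)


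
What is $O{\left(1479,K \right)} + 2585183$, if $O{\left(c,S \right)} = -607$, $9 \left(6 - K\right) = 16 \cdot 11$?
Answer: $2584576$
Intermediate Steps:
$K = - \frac{122}{9}$ ($K = 6 - \frac{16 \cdot 11}{9} = 6 - \frac{176}{9} = - \frac{122}{9} \approx -13.556$)
$O{\left(1479,K \right)} + 2585183 = -607 + 2585183 = 2584576$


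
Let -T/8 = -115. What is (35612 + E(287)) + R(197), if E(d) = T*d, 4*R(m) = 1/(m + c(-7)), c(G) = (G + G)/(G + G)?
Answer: 237324385/792 ≈ 2.9965e+5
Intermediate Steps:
T = 920 (T = -8*(-115) = 920)
c(G) = 1 (c(G) = (2*G)/((2*G)) = (2*G)*(1/(2*G)) = 1)
R(m) = 1/(4*(1 + m)) (R(m) = 1/(4*(m + 1)) = 1/(4*(1 + m)))
E(d) = 920*d
(35612 + E(287)) + R(197) = (35612 + 920*287) + 1/(4*(1 + 197)) = (35612 + 264040) + (¼)/198 = 299652 + (¼)*(1/198) = 299652 + 1/792 = 237324385/792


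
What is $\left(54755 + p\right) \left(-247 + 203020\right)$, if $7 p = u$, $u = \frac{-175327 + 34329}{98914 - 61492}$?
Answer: $\frac{44066721365216}{3969} \approx 1.1103 \cdot 10^{10}$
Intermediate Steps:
$u = - \frac{6409}{1701}$ ($u = - \frac{140998}{37422} = \left(-140998\right) \frac{1}{37422} = - \frac{6409}{1701} \approx -3.7678$)
$p = - \frac{6409}{11907}$ ($p = \frac{1}{7} \left(- \frac{6409}{1701}\right) = - \frac{6409}{11907} \approx -0.53825$)
$\left(54755 + p\right) \left(-247 + 203020\right) = \left(54755 - \frac{6409}{11907}\right) \left(-247 + 203020\right) = \frac{651961376}{11907} \cdot 202773 = \frac{44066721365216}{3969}$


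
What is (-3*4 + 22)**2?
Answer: 100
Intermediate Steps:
(-3*4 + 22)**2 = (-12 + 22)**2 = 10**2 = 100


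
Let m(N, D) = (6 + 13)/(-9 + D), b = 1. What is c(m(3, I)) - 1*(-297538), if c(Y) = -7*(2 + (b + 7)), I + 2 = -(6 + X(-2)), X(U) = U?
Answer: 297468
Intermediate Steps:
I = -6 (I = -2 - (6 - 2) = -2 - 1*4 = -2 - 4 = -6)
m(N, D) = 19/(-9 + D)
c(Y) = -70 (c(Y) = -7*(2 + (1 + 7)) = -7*(2 + 8) = -7*10 = -70)
c(m(3, I)) - 1*(-297538) = -70 - 1*(-297538) = -70 + 297538 = 297468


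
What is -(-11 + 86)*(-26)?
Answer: 1950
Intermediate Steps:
-(-11 + 86)*(-26) = -75*(-26) = -1*(-1950) = 1950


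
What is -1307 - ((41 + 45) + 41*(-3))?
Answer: -1270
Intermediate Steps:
-1307 - ((41 + 45) + 41*(-3)) = -1307 - (86 - 123) = -1307 - 1*(-37) = -1307 + 37 = -1270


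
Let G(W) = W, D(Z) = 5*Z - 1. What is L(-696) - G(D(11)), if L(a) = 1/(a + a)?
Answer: -75169/1392 ≈ -54.001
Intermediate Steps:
L(a) = 1/(2*a)
D(Z) = -1 + 5*Z
L(-696) - G(D(11)) = (½)/(-696) - (-1 + 5*11) = (½)*(-1/696) - (-1 + 55) = -1/1392 - 1*54 = -1/1392 - 54 = -75169/1392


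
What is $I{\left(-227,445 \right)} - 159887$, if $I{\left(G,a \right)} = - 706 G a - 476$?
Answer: $71156227$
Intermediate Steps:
$I{\left(G,a \right)} = -476 - 706 G a$ ($I{\left(G,a \right)} = - 706 G a - 476 = -476 - 706 G a$)
$I{\left(-227,445 \right)} - 159887 = \left(-476 - \left(-160262\right) 445\right) - 159887 = \left(-476 + 71316590\right) - 159887 = 71316114 - 159887 = 71156227$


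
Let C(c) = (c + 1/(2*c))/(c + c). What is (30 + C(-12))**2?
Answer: 308669761/331776 ≈ 930.36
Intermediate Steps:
C(c) = (c + 1/(2*c))/(2*c) (C(c) = (c + 1/(2*c))/((2*c)) = (c + 1/(2*c))*(1/(2*c)) = (c + 1/(2*c))/(2*c))
(30 + C(-12))**2 = (30 + (1/2 + (1/4)/(-12)**2))**2 = (30 + (1/2 + (1/4)*(1/144)))**2 = (30 + (1/2 + 1/576))**2 = (30 + 289/576)**2 = (17569/576)**2 = 308669761/331776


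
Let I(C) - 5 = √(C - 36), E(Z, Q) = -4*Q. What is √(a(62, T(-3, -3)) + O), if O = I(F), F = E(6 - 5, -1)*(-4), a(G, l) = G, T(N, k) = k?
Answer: √(67 + 2*I*√13) ≈ 8.1972 + 0.43985*I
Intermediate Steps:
F = -16 (F = -4*(-1)*(-4) = 4*(-4) = -16)
I(C) = 5 + √(-36 + C) (I(C) = 5 + √(C - 36) = 5 + √(-36 + C))
O = 5 + 2*I*√13 (O = 5 + √(-36 - 16) = 5 + √(-52) = 5 + 2*I*√13 ≈ 5.0 + 7.2111*I)
√(a(62, T(-3, -3)) + O) = √(62 + (5 + 2*I*√13)) = √(67 + 2*I*√13)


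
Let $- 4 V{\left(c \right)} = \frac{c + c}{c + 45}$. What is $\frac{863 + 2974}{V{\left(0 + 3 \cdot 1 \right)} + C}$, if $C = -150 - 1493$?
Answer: $- \frac{122784}{52577} \approx -2.3353$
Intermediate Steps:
$V{\left(c \right)} = - \frac{c}{2 \left(45 + c\right)}$ ($V{\left(c \right)} = - \frac{\left(c + c\right) \frac{1}{c + 45}}{4} = - \frac{2 c \frac{1}{45 + c}}{4} = - \frac{c}{2 \left(45 + c\right)}$)
$C = -1643$
$\frac{863 + 2974}{V{\left(0 + 3 \cdot 1 \right)} + C} = \frac{863 + 2974}{- \frac{0 + 3 \cdot 1}{90 + 2 \left(0 + 3 \cdot 1\right)} - 1643} = \frac{3837}{- \frac{0 + 3}{90 + 2 \left(0 + 3\right)} - 1643} = \frac{3837}{\left(-1\right) 3 \frac{1}{90 + 2 \cdot 3} - 1643} = \frac{3837}{\left(-1\right) 3 \frac{1}{90 + 6} - 1643} = \frac{3837}{\left(-1\right) 3 \cdot \frac{1}{96} - 1643} = \frac{3837}{- \frac{1}{32} - 1643} = \frac{3837}{- \frac{52577}{32}} = 3837 \left(- \frac{32}{52577}\right) = - \frac{122784}{52577}$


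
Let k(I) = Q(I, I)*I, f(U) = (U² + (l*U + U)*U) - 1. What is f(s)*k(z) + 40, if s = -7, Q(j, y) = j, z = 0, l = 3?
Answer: 40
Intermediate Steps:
f(U) = -1 + 5*U² (f(U) = (U² + (3*U + U)*U) - 1 = (U² + (4*U)*U) - 1 = (U² + 4*U²) - 1 = 5*U² - 1 = -1 + 5*U²)
k(I) = I² (k(I) = I*I = I²)
f(s)*k(z) + 40 = (-1 + 5*(-7)²)*0² + 40 = (-1 + 5*49)*0 + 40 = (-1 + 245)*0 + 40 = 244*0 + 40 = 0 + 40 = 40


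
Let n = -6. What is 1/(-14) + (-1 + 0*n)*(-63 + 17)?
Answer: 643/14 ≈ 45.929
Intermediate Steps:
1/(-14) + (-1 + 0*n)*(-63 + 17) = 1/(-14) + (-1 + 0*(-6))*(-63 + 17) = -1/14 + (-1 + 0)*(-46) = -1/14 - 1*(-46) = -1/14 + 46 = 643/14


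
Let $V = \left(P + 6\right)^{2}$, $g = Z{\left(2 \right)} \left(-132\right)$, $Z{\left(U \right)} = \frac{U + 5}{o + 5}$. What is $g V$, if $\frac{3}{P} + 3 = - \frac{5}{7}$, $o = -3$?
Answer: $- \frac{4209975}{338} \approx -12456.0$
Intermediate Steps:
$Z{\left(U \right)} = \frac{5}{2} + \frac{U}{2}$ ($Z{\left(U \right)} = \frac{U + 5}{-3 + 5} = \frac{5 + U}{2} = \left(5 + U\right) \frac{1}{2} = \frac{5}{2} + \frac{U}{2}$)
$P = - \frac{21}{26}$ ($P = \frac{3}{-3 - \frac{5}{7}} = \frac{3}{- \frac{26}{7}} = 3 \left(- \frac{7}{26}\right) = - \frac{21}{26} \approx -0.80769$)
$g = -462$ ($g = \left(\frac{5}{2} + \frac{1}{2} \cdot 2\right) \left(-132\right) = \left(\frac{5}{2} + 1\right) \left(-132\right) = \frac{7}{2} \left(-132\right) = -462$)
$V = \frac{18225}{676}$ ($V = \left(- \frac{21}{26} + 6\right)^{2} = \left(\frac{135}{26}\right)^{2} = \frac{18225}{676} \approx 26.96$)
$g V = \left(-462\right) \frac{18225}{676} = - \frac{4209975}{338}$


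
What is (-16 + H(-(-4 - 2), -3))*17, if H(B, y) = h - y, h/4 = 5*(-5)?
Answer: -1921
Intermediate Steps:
h = -100 (h = 4*(5*(-5)) = 4*(-25) = -100)
H(B, y) = -100 - y
(-16 + H(-(-4 - 2), -3))*17 = (-16 + (-100 - 1*(-3)))*17 = (-16 + (-100 + 3))*17 = (-16 - 97)*17 = -113*17 = -1921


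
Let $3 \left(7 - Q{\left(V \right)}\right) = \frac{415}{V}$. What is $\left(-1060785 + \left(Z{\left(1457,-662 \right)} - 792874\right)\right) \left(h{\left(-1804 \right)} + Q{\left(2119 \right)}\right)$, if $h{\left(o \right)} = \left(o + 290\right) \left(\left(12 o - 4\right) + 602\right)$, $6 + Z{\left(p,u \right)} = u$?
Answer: $- \frac{125226242210353256}{2119} \approx -5.9097 \cdot 10^{13}$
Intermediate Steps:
$Z{\left(p,u \right)} = -6 + u$
$Q{\left(V \right)} = 7 - \frac{415}{3 V}$ ($Q{\left(V \right)} = 7 - \frac{415 \frac{1}{V}}{3} = 7 - \frac{415}{3 V}$)
$h{\left(o \right)} = \left(290 + o\right) \left(598 + 12 o\right)$ ($h{\left(o \right)} = \left(290 + o\right) \left(\left(-4 + 12 o\right) + 602\right) = \left(290 + o\right) \left(598 + 12 o\right)$)
$\left(-1060785 + \left(Z{\left(1457,-662 \right)} - 792874\right)\right) \left(h{\left(-1804 \right)} + Q{\left(2119 \right)}\right) = \left(-1060785 - 793542\right) \left(\left(173420 + 12 \left(-1804\right)^{2} + 4078 \left(-1804\right)\right) + \left(7 - \frac{415}{3 \cdot 2119}\right)\right) = \left(-1060785 - 793542\right) \left(\left(173420 + 12 \cdot 3254416 - 7356712\right) + \left(7 - \frac{415}{6357}\right)\right) = \left(-1060785 - 793542\right) \left(\left(173420 + 39052992 - 7356712\right) + \left(7 - \frac{415}{6357}\right)\right) = - 1854327 \left(31869700 + \frac{44084}{6357}\right) = \left(-1854327\right) \frac{202595726984}{6357} = - \frac{125226242210353256}{2119}$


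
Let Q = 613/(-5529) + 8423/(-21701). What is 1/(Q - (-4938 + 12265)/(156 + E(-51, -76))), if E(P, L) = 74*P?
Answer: 144701703774/220835530481 ≈ 0.65525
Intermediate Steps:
Q = -59873480/119984829 (Q = 613*(-1/5529) + 8423*(-1/21701) = -613/5529 - 8423/21701 = -59873480/119984829 ≈ -0.49901)
1/(Q - (-4938 + 12265)/(156 + E(-51, -76))) = 1/(-59873480/119984829 - (-4938 + 12265)/(156 + 74*(-51))) = 1/(-59873480/119984829 - 7327/(156 - 3774)) = 1/(-59873480/119984829 - 7327/(-3618)) = 1/(-59873480/119984829 - 7327*(-1)/3618) = 1/(-59873480/119984829 - 1*(-7327/3618)) = 1/(-59873480/119984829 + 7327/3618) = 1/(220835530481/144701703774) = 144701703774/220835530481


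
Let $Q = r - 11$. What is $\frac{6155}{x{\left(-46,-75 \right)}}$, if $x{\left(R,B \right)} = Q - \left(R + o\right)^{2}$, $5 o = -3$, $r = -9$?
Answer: $- \frac{153875}{54789} \approx -2.8085$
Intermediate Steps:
$o = - \frac{3}{5}$ ($o = \frac{1}{5} \left(-3\right) = - \frac{3}{5} \approx -0.6$)
$Q = -20$ ($Q = -9 - 11 = -20$)
$x{\left(R,B \right)} = -20 - \left(- \frac{3}{5} + R\right)^{2}$ ($x{\left(R,B \right)} = -20 - \left(R - \frac{3}{5}\right)^{2} = -20 - \left(- \frac{3}{5} + R\right)^{2}$)
$\frac{6155}{x{\left(-46,-75 \right)}} = \frac{6155}{-20 - \frac{\left(-3 + 5 \left(-46\right)\right)^{2}}{25}} = \frac{6155}{-20 - \frac{\left(-3 - 230\right)^{2}}{25}} = \frac{6155}{-20 - \frac{\left(-233\right)^{2}}{25}} = \frac{6155}{-20 - \frac{54289}{25}} = \frac{6155}{- \frac{54789}{25}} = 6155 \left(- \frac{25}{54789}\right) = - \frac{153875}{54789}$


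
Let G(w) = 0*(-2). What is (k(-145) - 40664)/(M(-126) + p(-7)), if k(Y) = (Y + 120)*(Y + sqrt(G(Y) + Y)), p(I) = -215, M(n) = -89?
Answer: 37039/304 + 25*I*sqrt(145)/304 ≈ 121.84 + 0.99026*I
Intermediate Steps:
G(w) = 0
k(Y) = (120 + Y)*(Y + sqrt(Y)) (k(Y) = (Y + 120)*(Y + sqrt(0 + Y)) = (120 + Y)*(Y + sqrt(Y)))
(k(-145) - 40664)/(M(-126) + p(-7)) = (((-145)**2 + (-145)**(3/2) + 120*(-145) + 120*sqrt(-145)) - 40664)/(-89 - 215) = ((21025 - 145*I*sqrt(145) - 17400 + 120*(I*sqrt(145))) - 40664)/(-304) = ((21025 - 145*I*sqrt(145) - 17400 + 120*I*sqrt(145)) - 40664)*(-1/304) = ((3625 - 25*I*sqrt(145)) - 40664)*(-1/304) = (-37039 - 25*I*sqrt(145))*(-1/304) = 37039/304 + 25*I*sqrt(145)/304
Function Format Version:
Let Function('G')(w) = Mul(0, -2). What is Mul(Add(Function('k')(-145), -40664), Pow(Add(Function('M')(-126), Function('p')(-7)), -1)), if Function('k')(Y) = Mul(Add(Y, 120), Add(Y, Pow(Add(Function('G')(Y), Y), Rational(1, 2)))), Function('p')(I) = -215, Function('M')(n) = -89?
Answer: Add(Rational(37039, 304), Mul(Rational(25, 304), I, Pow(145, Rational(1, 2)))) ≈ Add(121.84, Mul(0.99026, I))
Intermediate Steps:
Function('G')(w) = 0
Function('k')(Y) = Mul(Add(120, Y), Add(Y, Pow(Y, Rational(1, 2)))) (Function('k')(Y) = Mul(Add(Y, 120), Add(Y, Pow(Add(0, Y), Rational(1, 2)))) = Mul(Add(120, Y), Add(Y, Pow(Y, Rational(1, 2)))))
Mul(Add(Function('k')(-145), -40664), Pow(Add(Function('M')(-126), Function('p')(-7)), -1)) = Mul(Add(Add(Pow(-145, 2), Pow(-145, Rational(3, 2)), Mul(120, -145), Mul(120, Pow(-145, Rational(1, 2)))), -40664), Pow(Add(-89, -215), -1)) = Mul(Add(Add(21025, Mul(-145, I, Pow(145, Rational(1, 2))), -17400, Mul(120, Mul(I, Pow(145, Rational(1, 2))))), -40664), Pow(-304, -1)) = Mul(Add(Add(21025, Mul(-145, I, Pow(145, Rational(1, 2))), -17400, Mul(120, I, Pow(145, Rational(1, 2)))), -40664), Rational(-1, 304)) = Mul(Add(Add(3625, Mul(-25, I, Pow(145, Rational(1, 2)))), -40664), Rational(-1, 304)) = Mul(Add(-37039, Mul(-25, I, Pow(145, Rational(1, 2)))), Rational(-1, 304)) = Add(Rational(37039, 304), Mul(Rational(25, 304), I, Pow(145, Rational(1, 2))))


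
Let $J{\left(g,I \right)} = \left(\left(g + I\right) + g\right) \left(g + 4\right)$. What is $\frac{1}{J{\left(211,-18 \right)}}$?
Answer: $\frac{1}{86860} \approx 1.1513 \cdot 10^{-5}$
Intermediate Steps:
$J{\left(g,I \right)} = \left(4 + g\right) \left(I + 2 g\right)$ ($J{\left(g,I \right)} = \left(\left(I + g\right) + g\right) \left(4 + g\right) = \left(I + 2 g\right) \left(4 + g\right) = \left(4 + g\right) \left(I + 2 g\right)$)
$\frac{1}{J{\left(211,-18 \right)}} = \frac{1}{2 \cdot 211^{2} + 4 \left(-18\right) + 8 \cdot 211 - 3798} = \frac{1}{2 \cdot 44521 - 72 + 1688 - 3798} = \frac{1}{89042 - 72 + 1688 - 3798} = \frac{1}{86860}$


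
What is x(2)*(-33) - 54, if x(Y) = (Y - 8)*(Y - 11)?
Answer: -1836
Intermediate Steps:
x(Y) = (-11 + Y)*(-8 + Y) (x(Y) = (-8 + Y)*(-11 + Y) = (-11 + Y)*(-8 + Y))
x(2)*(-33) - 54 = (88 + 2² - 19*2)*(-33) - 54 = (88 + 4 - 38)*(-33) - 54 = 54*(-33) - 54 = -1782 - 54 = -1836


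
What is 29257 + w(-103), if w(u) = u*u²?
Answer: -1063470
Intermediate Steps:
w(u) = u³
29257 + w(-103) = 29257 + (-103)³ = 29257 - 1092727 = -1063470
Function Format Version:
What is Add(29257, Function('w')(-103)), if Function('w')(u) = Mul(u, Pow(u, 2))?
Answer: -1063470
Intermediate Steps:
Function('w')(u) = Pow(u, 3)
Add(29257, Function('w')(-103)) = Add(29257, Pow(-103, 3)) = Add(29257, -1092727) = -1063470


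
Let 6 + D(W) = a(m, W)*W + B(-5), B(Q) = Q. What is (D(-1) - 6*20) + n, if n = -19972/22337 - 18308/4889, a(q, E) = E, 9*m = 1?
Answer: -14703315994/109205593 ≈ -134.64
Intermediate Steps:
m = ⅑ (m = (⅑)*1 = ⅑ ≈ 0.11111)
n = -506588904/109205593 (n = -19972*1/22337 - 18308*1/4889 = -19972/22337 - 18308/4889 = -506588904/109205593 ≈ -4.6389)
D(W) = -11 + W² (D(W) = -6 + (W*W - 5) = -6 + (W² - 5) = -6 + (-5 + W²) = -11 + W²)
(D(-1) - 6*20) + n = ((-11 + (-1)²) - 6*20) - 506588904/109205593 = ((-11 + 1) - 120) - 506588904/109205593 = (-10 - 120) - 506588904/109205593 = -130 - 506588904/109205593 = -14703315994/109205593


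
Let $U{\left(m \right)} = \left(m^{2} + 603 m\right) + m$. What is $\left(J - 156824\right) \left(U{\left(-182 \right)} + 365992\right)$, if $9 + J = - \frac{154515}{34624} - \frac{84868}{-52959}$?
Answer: $- \frac{6930449555301773319}{152804368} \approx -4.5355 \cdot 10^{10}$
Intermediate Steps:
$U{\left(m \right)} = m^{2} + 604 m$
$J = - \frac{21747361997}{1833652416}$ ($J = -9 - \left(- \frac{84868}{52959} + \frac{154515}{34624}\right) = -9 - \frac{5244490253}{1833652416} = - \frac{21747361997}{1833652416} \approx -11.86$)
$\left(J - 156824\right) \left(U{\left(-182 \right)} + 365992\right) = \left(- \frac{21747361997}{1833652416} - 156824\right) \left(- 182 \left(604 - 182\right) + 365992\right) = - \frac{287582453848781 \left(\left(-182\right) 422 + 365992\right)}{1833652416} = - \frac{287582453848781 \left(-76804 + 365992\right)}{1833652416} = \left(- \frac{287582453848781}{1833652416}\right) 289188 = - \frac{6930449555301773319}{152804368}$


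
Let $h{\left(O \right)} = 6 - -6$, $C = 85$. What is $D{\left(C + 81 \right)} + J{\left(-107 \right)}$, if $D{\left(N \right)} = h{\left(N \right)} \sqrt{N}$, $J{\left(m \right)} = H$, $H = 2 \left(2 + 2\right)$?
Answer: $8 + 12 \sqrt{166} \approx 162.61$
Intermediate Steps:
$H = 8$ ($H = 2 \cdot 4 = 8$)
$J{\left(m \right)} = 8$
$h{\left(O \right)} = 12$ ($h{\left(O \right)} = 6 + 6 = 12$)
$D{\left(N \right)} = 12 \sqrt{N}$
$D{\left(C + 81 \right)} + J{\left(-107 \right)} = 12 \sqrt{85 + 81} + 8 = 12 \sqrt{166} + 8 = 8 + 12 \sqrt{166}$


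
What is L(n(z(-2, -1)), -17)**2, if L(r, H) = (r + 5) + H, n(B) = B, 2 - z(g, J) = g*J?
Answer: 144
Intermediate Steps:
z(g, J) = 2 - J*g (z(g, J) = 2 - g*J = 2 - J*g)
L(r, H) = 5 + H + r (L(r, H) = (5 + r) + H = 5 + H + r)
L(n(z(-2, -1)), -17)**2 = (5 - 17 + (2 - 1*(-1)*(-2)))**2 = (5 - 17 + (2 - 2))**2 = (5 - 17 + 0)**2 = (-12)**2 = 144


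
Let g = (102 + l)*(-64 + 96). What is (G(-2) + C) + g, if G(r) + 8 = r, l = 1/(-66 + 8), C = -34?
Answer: 93364/29 ≈ 3219.4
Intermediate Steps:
l = -1/58 (l = 1/(-58) = -1/58 ≈ -0.017241)
G(r) = -8 + r
g = 94640/29 (g = (102 - 1/58)*(-64 + 96) = (5915/58)*32 = 94640/29 ≈ 3263.4)
(G(-2) + C) + g = ((-8 - 2) - 34) + 94640/29 = (-10 - 34) + 94640/29 = -44 + 94640/29 = 93364/29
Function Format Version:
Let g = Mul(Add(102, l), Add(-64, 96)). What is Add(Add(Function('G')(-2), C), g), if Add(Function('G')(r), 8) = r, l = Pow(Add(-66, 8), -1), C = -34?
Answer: Rational(93364, 29) ≈ 3219.4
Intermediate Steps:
l = Rational(-1, 58) (l = Pow(-58, -1) = Rational(-1, 58) ≈ -0.017241)
Function('G')(r) = Add(-8, r)
g = Rational(94640, 29) (g = Mul(Add(102, Rational(-1, 58)), Add(-64, 96)) = Mul(Rational(5915, 58), 32) = Rational(94640, 29) ≈ 3263.4)
Add(Add(Function('G')(-2), C), g) = Add(Add(Add(-8, -2), -34), Rational(94640, 29)) = Add(Add(-10, -34), Rational(94640, 29)) = Add(-44, Rational(94640, 29)) = Rational(93364, 29)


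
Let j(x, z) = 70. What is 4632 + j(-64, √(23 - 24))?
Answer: 4702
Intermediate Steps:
4632 + j(-64, √(23 - 24)) = 4632 + 70 = 4702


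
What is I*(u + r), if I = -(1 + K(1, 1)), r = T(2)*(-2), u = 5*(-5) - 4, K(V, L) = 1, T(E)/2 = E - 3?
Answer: 50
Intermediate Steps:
T(E) = -6 + 2*E (T(E) = 2*(E - 3) = 2*(-3 + E) = -6 + 2*E)
u = -29 (u = -25 - 4 = -29)
r = 4 (r = (-6 + 2*2)*(-2) = (-6 + 4)*(-2) = -2*(-2) = 4)
I = -2 (I = -(1 + 1) = -1*2 = -2)
I*(u + r) = -2*(-29 + 4) = -2*(-25) = 50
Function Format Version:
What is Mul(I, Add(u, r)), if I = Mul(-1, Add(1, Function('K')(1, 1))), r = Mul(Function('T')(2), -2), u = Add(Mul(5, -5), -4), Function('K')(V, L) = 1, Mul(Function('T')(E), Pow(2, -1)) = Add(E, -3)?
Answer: 50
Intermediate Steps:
Function('T')(E) = Add(-6, Mul(2, E)) (Function('T')(E) = Mul(2, Add(E, -3)) = Mul(2, Add(-3, E)) = Add(-6, Mul(2, E)))
u = -29 (u = Add(-25, -4) = -29)
r = 4 (r = Mul(Add(-6, Mul(2, 2)), -2) = Mul(Add(-6, 4), -2) = Mul(-2, -2) = 4)
I = -2 (I = Mul(-1, Add(1, 1)) = Mul(-1, 2) = -2)
Mul(I, Add(u, r)) = Mul(-2, Add(-29, 4)) = Mul(-2, -25) = 50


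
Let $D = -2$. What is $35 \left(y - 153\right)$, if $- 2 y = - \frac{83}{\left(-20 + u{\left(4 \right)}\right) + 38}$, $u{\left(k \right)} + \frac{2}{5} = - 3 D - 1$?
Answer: $- \frac{1195705}{226} \approx -5290.7$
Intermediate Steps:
$u{\left(k \right)} = \frac{23}{5}$ ($u{\left(k \right)} = - \frac{2}{5} - -5 = - \frac{2}{5} + \left(6 - 1\right) = - \frac{2}{5} + 5 = \frac{23}{5}$)
$y = \frac{415}{226}$ ($y = - \frac{\left(-83\right) \frac{1}{\left(-20 + \frac{23}{5}\right) + 38}}{2} = - \frac{\left(-83\right) \frac{1}{- \frac{77}{5} + 38}}{2} = - \frac{\left(-83\right) \frac{1}{\frac{113}{5}}}{2} = - \frac{\left(-83\right) \frac{5}{113}}{2} = \left(- \frac{1}{2}\right) \left(- \frac{415}{113}\right) = \frac{415}{226} \approx 1.8363$)
$35 \left(y - 153\right) = 35 \left(\frac{415}{226} - 153\right) = 35 \left(- \frac{34163}{226}\right) = - \frac{1195705}{226}$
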